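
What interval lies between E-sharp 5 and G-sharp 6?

minor 10th

E to G spans three letter names (E-F-G), plus an octave: a tenth.
A major tenth would be 16 semitones, but E#5 to G#6 is 15 — one semitone narrower, making it a minor tenth.
(Equivalently, a compound minor third: a minor third plus an octave.)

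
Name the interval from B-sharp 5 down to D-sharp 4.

major thirteenth

Descending from B#5 to D#4 is the same interval as ascending D#4 to B#5.
D to B spans six letter names (D-E-F-G-A-B), plus an octave, so the interval is some kind of thirteenth.
The major thirteenth spans 21 semitones, and D#4 to B#5 is exactly 21 semitones — so this is a major thirteenth.
(Equivalently, a compound major sixth: a major sixth plus an octave.)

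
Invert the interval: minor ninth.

First reduce the compound minor ninth to its simple form, a minor second.
Inverted interval numbers add to nine, so a second pairs with a seventh (2 + 7 = 9).
Quality inverts too: minor becomes major. That makes the inversion a major seventh.

major 7th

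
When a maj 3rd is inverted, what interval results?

minor 6th

Inverted interval numbers add to nine, so a third pairs with a sixth (3 + 6 = 9).
The quality also flips — major becomes minor — giving a minor sixth.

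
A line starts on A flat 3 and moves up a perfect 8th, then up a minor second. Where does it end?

Up a perfect octave from Ab3: Ab4 (12 semitones up).
A minor second up from Ab4 is Bbb4.

B double-flat 4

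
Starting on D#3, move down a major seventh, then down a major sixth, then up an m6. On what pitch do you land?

Eb2

D#3 down a major seventh → E2 (11 semitones).
Down a major sixth from E2: G1 (9 semitones down).
A minor sixth up from G1 is Eb2.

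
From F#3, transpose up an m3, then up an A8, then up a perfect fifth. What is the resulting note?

F#3 up a minor third → A3 (3 semitones).
A3 up an augmented octave → A#4 (13 semitones).
A#4 up a perfect fifth → E#5 (7 semitones).

E#5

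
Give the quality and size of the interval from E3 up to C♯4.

M6

E to C spans six letter names (E-F-G-A-B-C), so the interval is some kind of sixth.
Counting semitones, E3→C#4 is 9, which is the major sixth.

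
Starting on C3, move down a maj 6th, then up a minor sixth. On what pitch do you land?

Cb3

Down a major sixth from C3: Eb2 (9 semitones down).
Up a minor sixth from Eb2: Cb3 (8 semitones up).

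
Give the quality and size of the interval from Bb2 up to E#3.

B to E spans four letter names (B-C-D-E) — that makes it a fourth of some quality.
The perfect fourth is 5 semitones; here we have 7, two semitones wider: doubly augmented.

doubly augmented fourth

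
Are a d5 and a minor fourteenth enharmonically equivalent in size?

No

6 semitones (diminished fifth) vs 22 semitones (minor fourteenth): not equal.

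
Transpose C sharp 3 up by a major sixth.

Six letter names up from C: A.
A major sixth is 9 semitones; 9 semitones up from C#3 gives A#3.

A sharp 3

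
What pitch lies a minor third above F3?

Counting three letter names up from F lands on A.
A minor third is 3 semitones; 3 semitones up from F3 gives Ab3.

Ab3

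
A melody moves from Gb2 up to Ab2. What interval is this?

major 2nd

G to A spans two letter names (G-A), so the interval is some kind of second.
Gb2 to Ab2 is 2 semitones, matching the major second exactly, so the quality is major.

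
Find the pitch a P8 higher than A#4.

A#5

An octave keeps the letter name A, an octave up from A.
A perfect octave is 12 semitones; 12 semitones up from A#4 gives A#5.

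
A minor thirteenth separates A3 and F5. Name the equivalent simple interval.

Each octave removed subtracts seven from the number: 13 − 7 = 6.
That makes a minor thirteenth a compound minor sixth — an octave plus a minor sixth.

minor sixth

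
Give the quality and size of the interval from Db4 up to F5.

major tenth

D to F spans three letter names (D-E-F), plus an octave — that makes it a tenth of some quality.
Db4 to F5 is 16 semitones, matching the major tenth exactly, so the quality is major.
(Equivalently, a compound major third: a major third plus an octave.)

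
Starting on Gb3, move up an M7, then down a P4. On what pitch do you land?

Gb3 up a major seventh → F4 (11 semitones).
A perfect fourth down from F4 is C4.

C4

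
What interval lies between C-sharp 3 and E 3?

minor 3rd

C to E spans three letter names (C-D-E): a third.
A major third would be 4 semitones, but C#3 to E3 is 3 — one semitone narrower, making it a minor third.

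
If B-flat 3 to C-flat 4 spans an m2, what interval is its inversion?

major 7th

The rule of nine gives the new number: 9 − 2 = 7, so a second becomes a seventh.
And minor becomes major under inversion, so we get a major seventh.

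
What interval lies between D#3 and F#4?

minor tenth

D to F spans three letter names (D-E-F), plus an octave, so the interval is some kind of tenth.
At 15 semitones, D#3→F#4 falls one short of a major tenth: minor.
(Equivalently, a compound minor third: a minor third plus an octave.)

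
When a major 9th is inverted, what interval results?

m7

First reduce the compound major ninth to its simple form, a major second.
The rule of nine gives the new number: 9 − 2 = 7, so a second becomes a seventh.
And major becomes minor under inversion, so we get a minor seventh.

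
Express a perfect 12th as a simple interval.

Subtracting seven from the interval number removes an octave: 12 − 7 = 5.
Quality carries through unchanged, so the simple form is a perfect fifth.

perfect 5th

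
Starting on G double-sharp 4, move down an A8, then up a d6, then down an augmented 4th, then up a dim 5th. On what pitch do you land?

F double-flat 4

G##4 down an augmented octave → G#3 (13 semitones).
A diminished sixth up from G#3 is Eb4.
An augmented fourth down from Eb4 is Bbb3.
Bbb3 up a diminished fifth → Fbb4 (6 semitones).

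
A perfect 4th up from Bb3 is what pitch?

Eb4

Four letter names up from B: E.
A perfect fourth spans 5 semitones, so from Bb3 the target pitch is Eb4.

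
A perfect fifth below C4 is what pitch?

Five letter names down from C: F.
Moving 7 semitones down from C4 (the size of a perfect fifth) reaches F3.

F3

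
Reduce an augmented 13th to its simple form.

Each octave removed subtracts seven from the number: 13 − 7 = 6.
That makes an augmented thirteenth a compound augmented sixth — an octave plus an augmented sixth.

augmented sixth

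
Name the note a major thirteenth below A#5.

Six letters down from A (plus an octave) reaches C.
A major thirteenth spans 21 semitones, so from A#5 the target pitch is C#4.

C#4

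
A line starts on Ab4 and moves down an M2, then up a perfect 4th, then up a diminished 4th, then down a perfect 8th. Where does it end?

Fbb4

Ab4 down a major second → Gb4 (2 semitones).
Gb4 up a perfect fourth → Cb5 (5 semitones).
Cb5 up a diminished fourth → Fbb5 (4 semitones).
Fbb5 down a perfect octave → Fbb4 (12 semitones).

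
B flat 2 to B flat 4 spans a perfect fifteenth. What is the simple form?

Take out an octave (7 from the number): 15 − 7 = 8.
Quality carries through unchanged, so the simple form is a perfect octave.

perfect octave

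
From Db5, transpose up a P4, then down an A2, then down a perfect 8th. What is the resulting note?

Fbb4

Db5 up a perfect fourth → Gb5 (5 semitones).
An augmented second down from Gb5 is Fbb5.
Fbb5 down a perfect octave → Fbb4 (12 semitones).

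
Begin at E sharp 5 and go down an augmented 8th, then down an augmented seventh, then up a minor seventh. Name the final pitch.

E double-flat 4

An augmented octave down from E#5 is E4.
Down an augmented seventh from E4: Fb3 (12 semitones down).
Fb3 up a minor seventh → Ebb4 (10 semitones).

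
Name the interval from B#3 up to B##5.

B to B is the same letter name, plus 2 octaves, so the interval is some kind of fifteenth.
B#3 to B##5 spans 25 semitones — one semitone wider than the perfect fifteenth (24) — giving an augmented fifteenth.
(Equivalently, a compound augmented octave: an augmented octave plus an octave.)

augmented 15th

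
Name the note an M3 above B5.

Three letter names up from B: D.
A major third is 4 semitones; 4 semitones up from B5 gives D#6.

D#6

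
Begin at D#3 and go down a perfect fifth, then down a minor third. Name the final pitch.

E#2

A perfect fifth down from D#3 is G#2.
Down a minor third from G#2: E#2 (3 semitones down).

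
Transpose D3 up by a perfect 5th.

Five letter names up from D: A.
A perfect fifth is 7 semitones; 7 semitones up from D3 gives A3.

A3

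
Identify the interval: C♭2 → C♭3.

C to C is the same letter name, plus an octave, so the interval is some kind of octave.
Counting semitones, Cb2→Cb3 is 12, which is the perfect octave.

perfect octave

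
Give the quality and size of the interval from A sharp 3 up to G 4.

A to G spans seven letter names (A-B-C-D-E-F-G) — that makes it a seventh of some quality.
A major seventh would be 11 semitones; A#3 to G4 is 9, two semitones narrower, so the interval is diminished.

diminished seventh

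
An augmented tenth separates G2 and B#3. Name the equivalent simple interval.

A3

Each octave removed subtracts seven from the number: 10 − 7 = 3.
That makes an augmented tenth a compound augmented third — an octave plus an augmented third.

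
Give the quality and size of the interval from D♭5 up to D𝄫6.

D to D is the same letter name, plus an octave: an octave.
Db5 to Dbb6 spans 11 semitones — one semitone narrower than the perfect octave (12) — giving a diminished octave.

d8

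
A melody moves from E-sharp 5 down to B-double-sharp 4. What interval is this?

Descending from E#5 to B##4 is the same interval as ascending B##4 to E#5.
B to E spans four letter names (B-C-D-E) — that makes it a fourth of some quality.
A perfect fourth would be 5 semitones; B##4 to E#5 is 4, one semitone narrower, so the interval is diminished.

d4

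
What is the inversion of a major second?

Interval numbers invert to sum to nine: 2 + 7 = 9, so a second inverts to a seventh.
And major becomes minor under inversion, so we get a minor seventh.

minor seventh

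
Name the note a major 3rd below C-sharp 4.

A 3

Counting three letter names down from C lands on A.
Moving 4 semitones down from C#4 (the size of a major third) reaches A3.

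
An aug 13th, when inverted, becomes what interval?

d3

First reduce the compound augmented thirteenth to its simple form, an augmented sixth.
Interval numbers invert to sum to nine: 6 + 3 = 9, so a sixth inverts to a third.
The quality also flips — augmented becomes diminished — giving a diminished third.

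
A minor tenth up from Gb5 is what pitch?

Bbb6

Three letters up from G (plus an octave) reaches B.
Moving 15 semitones up from Gb5 (the size of a minor tenth) reaches Bbb6.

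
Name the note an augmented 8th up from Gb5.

G6

For an octave the letter name doesn't change: still G, an octave up.
An augmented octave spans 13 semitones, so from Gb5 the target pitch is G6.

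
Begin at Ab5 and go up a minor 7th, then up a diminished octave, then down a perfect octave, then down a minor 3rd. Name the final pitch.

Ebb6

Up a minor seventh from Ab5: Gb6 (10 semitones up).
Up a diminished octave from Gb6: Gbb7 (11 semitones up).
Down a perfect octave from Gbb7: Gbb6 (12 semitones down).
A minor third down from Gbb6 is Ebb6.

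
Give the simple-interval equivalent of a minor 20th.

Take out 2 octaves (14 from the number): 20 − 14 = 6.
Quality carries through unchanged, so the simple form is a minor sixth.

minor sixth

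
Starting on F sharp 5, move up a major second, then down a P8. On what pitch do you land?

Up a major second from F#5: G#5 (2 semitones up).
Down a perfect octave from G#5: G#4 (12 semitones down).

G sharp 4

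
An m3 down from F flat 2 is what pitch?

Counting three letter names down from F lands on D.
A minor third spans 3 semitones, so from Fb2 the target pitch is Db2.

D flat 2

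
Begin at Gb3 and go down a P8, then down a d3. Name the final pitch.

Down a perfect octave from Gb3: Gb2 (12 semitones down).
Down a diminished third from Gb2: E2 (2 semitones down).

E2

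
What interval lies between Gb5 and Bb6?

major tenth

G to B spans three letter names (G-A-B), plus an octave: a tenth.
Gb5 to Bb6 is 16 semitones, matching the major tenth exactly, so the quality is major.
(Equivalently, a compound major third: a major third plus an octave.)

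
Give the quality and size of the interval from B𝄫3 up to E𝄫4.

perfect fourth

B to E spans four letter names (B-C-D-E): a fourth.
The perfect fourth spans 5 semitones, and Bbb3 to Ebb4 is exactly 5 semitones — so this is a perfect fourth.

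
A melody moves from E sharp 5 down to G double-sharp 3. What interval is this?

minor 13th

Descending from E#5 to G##3 is the same interval as ascending G##3 to E#5.
G to E spans six letter names (G-A-B-C-D-E), plus an octave, so the interval is some kind of thirteenth.
A major thirteenth would be 21 semitones, but G##3 to E#5 is 20 — one semitone narrower, making it a minor thirteenth.
(Equivalently, a compound minor sixth: a minor sixth plus an octave.)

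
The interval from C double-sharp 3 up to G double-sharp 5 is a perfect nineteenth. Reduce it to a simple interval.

Take out 2 octaves (14 from the number): 19 − 14 = 5.
Quality carries through unchanged, so the simple form is a perfect fifth.

perfect 5th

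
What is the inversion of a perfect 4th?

P5

Interval numbers invert to sum to nine: 4 + 5 = 9, so a fourth inverts to a fifth.
The quality also flips — perfect stays perfect — giving a perfect fifth.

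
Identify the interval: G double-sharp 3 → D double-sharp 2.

perfect 11th

Descending from G##3 to D##2 is the same interval as ascending D##2 to G##3.
D to G spans four letter names (D-E-F-G), plus an octave, so the interval is some kind of eleventh.
Counting semitones, D##2→G##3 is 17, which is the perfect eleventh.
(Equivalently, a compound perfect fourth: a perfect fourth plus an octave.)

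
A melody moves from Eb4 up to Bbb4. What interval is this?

E to B spans five letter names (E-F-G-A-B) — that makes it a fifth of some quality.
A perfect fifth would be 7 semitones; Eb4 to Bbb4 is 6, one semitone narrower, so the interval is diminished.

diminished fifth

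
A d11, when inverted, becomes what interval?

augmented 5th

First reduce the compound diminished eleventh to its simple form, a diminished fourth.
Interval numbers invert to sum to nine: 4 + 5 = 9, so a fourth inverts to a fifth.
The quality also flips — diminished becomes augmented — giving an augmented fifth.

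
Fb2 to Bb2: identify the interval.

augmented 4th

F to B spans four letter names (F-G-A-B) — that makes it a fourth of some quality.
Fb2 to Bb2 spans 6 semitones — one semitone wider than the perfect fourth (5) — giving an augmented fourth.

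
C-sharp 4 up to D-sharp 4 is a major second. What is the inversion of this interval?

m7

Inverted interval numbers add to nine, so a second pairs with a seventh (2 + 7 = 9).
The quality also flips — major becomes minor — giving a minor seventh.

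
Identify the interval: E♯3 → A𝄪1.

Descending from E#3 to A##1 is the same interval as ascending A##1 to E#3.
A to E spans five letter names (A-B-C-D-E), plus an octave — that makes it a twelfth of some quality.
A##1 to E#3 spans 18 semitones — one semitone narrower than the perfect twelfth (19) — giving a diminished twelfth.
(Equivalently, a compound diminished fifth: a diminished fifth plus an octave.)

diminished twelfth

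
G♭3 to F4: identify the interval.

G to F spans seven letter names (G-A-B-C-D-E-F) — that makes it a seventh of some quality.
Counting semitones, Gb3→F4 is 11, which is the major seventh.

M7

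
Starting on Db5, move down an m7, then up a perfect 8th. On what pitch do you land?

Eb5

Db5 down a minor seventh → Eb4 (10 semitones).
Up a perfect octave from Eb4: Eb5 (12 semitones up).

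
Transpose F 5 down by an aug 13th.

A double-flat 3

The thirteenth's letter: F down six letter names plus an octave → A.
Moving 22 semitones down from F5 (the size of an augmented thirteenth) reaches Abb3.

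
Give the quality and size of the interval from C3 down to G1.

perfect eleventh

Descending from C3 to G1 is the same interval as ascending G1 to C3.
G to C spans four letter names (G-A-B-C), plus an octave — that makes it an eleventh of some quality.
G1 to C3 is 17 semitones, matching the perfect eleventh exactly, so the quality is perfect.
(Equivalently, a compound perfect fourth: a perfect fourth plus an octave.)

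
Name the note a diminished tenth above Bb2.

Dbb4

The tenth's letter: B up three letter names plus an octave → D.
Moving 14 semitones up from Bb2 (the size of a diminished tenth) reaches Dbb4.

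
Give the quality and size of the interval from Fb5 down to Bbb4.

P5

Descending from Fb5 to Bbb4 is the same interval as ascending Bbb4 to Fb5.
B to F spans five letter names (B-C-D-E-F), so the interval is some kind of fifth.
Bbb4 to Fb5 is 7 semitones, matching the perfect fifth exactly, so the quality is perfect.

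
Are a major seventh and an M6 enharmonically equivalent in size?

A major seventh is 11 semitones but a major sixth is 9 semitones — different sizes.

No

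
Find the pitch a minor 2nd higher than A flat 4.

B double-flat 4

Counting two letter names up from A lands on B.
A minor second is 1 semitone; 1 semitone up from Ab4 gives Bbb4.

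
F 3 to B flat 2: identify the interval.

perfect fifth

Descending from F3 to Bb2 is the same interval as ascending Bb2 to F3.
B to F spans five letter names (B-C-D-E-F), so the interval is some kind of fifth.
The perfect fifth spans 7 semitones, and Bb2 to F3 is exactly 7 semitones — so this is a perfect fifth.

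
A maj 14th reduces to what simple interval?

Subtracting seven from the interval number removes an octave: 14 − 7 = 7.
So a major fourteenth is an octave plus a major seventh. The quality is unchanged.

major 7th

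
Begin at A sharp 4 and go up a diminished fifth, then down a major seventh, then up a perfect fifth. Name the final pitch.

Up a diminished fifth from A#4: E5 (6 semitones up).
E5 down a major seventh → F4 (11 semitones).
F4 up a perfect fifth → C5 (7 semitones).

C 5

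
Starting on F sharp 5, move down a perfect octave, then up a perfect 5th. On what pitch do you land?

C sharp 5

A perfect octave down from F#5 is F#4.
A perfect fifth up from F#4 is C#5.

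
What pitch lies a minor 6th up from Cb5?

Abb5

Counting six letter names up from C lands on A.
A minor sixth spans 8 semitones, so from Cb5 the target pitch is Abb5.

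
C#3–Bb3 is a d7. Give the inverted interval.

Interval numbers invert to sum to nine: 7 + 2 = 9, so a seventh inverts to a second.
The quality also flips — diminished becomes augmented — giving an augmented second.

A2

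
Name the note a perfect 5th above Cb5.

Gb5

The fifth takes the letter from C up to G.
A perfect fifth is 7 semitones; 7 semitones up from Cb5 gives Gb5.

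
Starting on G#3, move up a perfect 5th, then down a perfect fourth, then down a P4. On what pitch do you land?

Up a perfect fifth from G#3: D#4 (7 semitones up).
A perfect fourth down from D#4 is A#3.
A#3 down a perfect fourth → E#3 (5 semitones).

E#3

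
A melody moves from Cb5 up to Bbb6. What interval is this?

C to B spans seven letter names (C-D-E-F-G-A-B), plus an octave, so the interval is some kind of fourteenth.
At 22 semitones, Cb5→Bbb6 falls one short of a major fourteenth: minor.
(Equivalently, a compound minor seventh: a minor seventh plus an octave.)

minor 14th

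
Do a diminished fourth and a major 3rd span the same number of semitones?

Yes

A diminished fourth = 4 semitones = a major third; enharmonically equal.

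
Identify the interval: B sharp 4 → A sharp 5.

minor seventh

B to A spans seven letter names (B-C-D-E-F-G-A), so the interval is some kind of seventh.
At 10 semitones, B#4→A#5 falls one short of a major seventh: minor.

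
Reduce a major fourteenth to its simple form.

major seventh

Each octave removed subtracts seven from the number: 14 − 7 = 7.
So a major fourteenth is an octave plus a major seventh. The quality is unchanged.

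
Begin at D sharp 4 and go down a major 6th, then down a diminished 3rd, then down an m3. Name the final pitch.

B double-sharp 2

A major sixth down from D#4 is F#3.
Down a diminished third from F#3: D##3 (2 semitones down).
A minor third down from D##3 is B##2.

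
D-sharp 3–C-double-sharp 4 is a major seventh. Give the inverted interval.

m2

Inverted interval numbers add to nine, so a seventh pairs with a second (7 + 2 = 9).
Quality inverts too: major becomes minor. That makes the inversion a minor second.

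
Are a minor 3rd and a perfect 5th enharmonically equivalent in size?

A minor third is 3 semitones but a perfect fifth is 7 semitones — different sizes.

No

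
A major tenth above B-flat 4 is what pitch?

Counting three letter names plus an octave up from B lands on D.
Moving 16 semitones up from Bb4 (the size of a major tenth) reaches D6.

D 6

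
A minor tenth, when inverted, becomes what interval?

First reduce the compound minor tenth to its simple form, a minor third.
The rule of nine gives the new number: 9 − 3 = 6, so a third becomes a sixth.
The quality also flips — minor becomes major — giving a major sixth.

major sixth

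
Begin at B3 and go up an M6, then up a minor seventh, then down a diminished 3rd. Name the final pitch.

D##5

Up a major sixth from B3: G#4 (9 semitones up).
G#4 up a minor seventh → F#5 (10 semitones).
F#5 down a diminished third → D##5 (2 semitones).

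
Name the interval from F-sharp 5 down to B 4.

Descending from F#5 to B4 is the same interval as ascending B4 to F#5.
B to F spans five letter names (B-C-D-E-F) — that makes it a fifth of some quality.
The perfect fifth spans 7 semitones, and B4 to F#5 is exactly 7 semitones — so this is a perfect fifth.

P5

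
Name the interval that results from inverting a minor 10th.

First reduce the compound minor tenth to its simple form, a minor third.
Interval numbers invert to sum to nine: 3 + 6 = 9, so a third inverts to a sixth.
Quality inverts too: minor becomes major. That makes the inversion a major sixth.

major sixth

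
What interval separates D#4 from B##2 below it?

diminished 10th

Descending from D#4 to B##2 is the same interval as ascending B##2 to D#4.
B to D spans three letter names (B-C-D), plus an octave, so the interval is some kind of tenth.
The major tenth is 16 semitones; here we have 14, two semitones narrower: diminished.
(Equivalently, a compound diminished third: a diminished third plus an octave.)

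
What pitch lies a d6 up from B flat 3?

The sixth takes the letter from B up to G.
Moving 7 semitones up from Bb3 (the size of a diminished sixth) reaches Gbb4.

G double-flat 4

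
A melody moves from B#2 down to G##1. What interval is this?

minor 10th

Descending from B#2 to G##1 is the same interval as ascending G##1 to B#2.
G to B spans three letter names (G-A-B), plus an octave, so the interval is some kind of tenth.
G##1 to B#2 is 15 semitones, a half step short of the major tenth (16), so this is minor.
(Equivalently, a compound minor third: a minor third plus an octave.)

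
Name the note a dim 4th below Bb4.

F#4

The fourth takes the letter from B down to F.
A diminished fourth spans 4 semitones, so from Bb4 the target pitch is F#4.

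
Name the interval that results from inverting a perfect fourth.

Inverted interval numbers add to nine, so a fourth pairs with a fifth (4 + 5 = 9).
The quality also flips — perfect stays perfect — giving a perfect fifth.

perfect 5th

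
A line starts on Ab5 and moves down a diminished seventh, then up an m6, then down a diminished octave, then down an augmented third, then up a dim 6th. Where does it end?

Cbb5

A diminished seventh down from Ab5 is B4.
A minor sixth up from B4 is G5.
G5 down a diminished octave → G#4 (11 semitones).
An augmented third down from G#4 is Eb4.
Eb4 up a diminished sixth → Cbb5 (7 semitones).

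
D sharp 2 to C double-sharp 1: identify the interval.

Descending from D#2 to C##1 is the same interval as ascending C##1 to D#2.
C to D spans two letter names (C-D), plus an octave: a ninth.
At 13 semitones, C##1→D#2 falls one short of a major ninth: minor.
(Equivalently, a compound minor second: a minor second plus an octave.)

minor ninth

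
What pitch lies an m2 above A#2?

B2

Counting two letter names up from A lands on B.
A minor second is 1 semitone; 1 semitone up from A#2 gives B2.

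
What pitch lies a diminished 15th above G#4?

A fifteenth keeps the letter name G, two octaves up from G.
Moving 23 semitones up from G#4 (the size of a diminished fifteenth) reaches G6.

G6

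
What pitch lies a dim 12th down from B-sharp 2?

The twelfth's letter: B down five letter names plus an octave → E.
Moving 18 semitones down from B#2 (the size of a diminished twelfth) reaches E##1.

E-double-sharp 1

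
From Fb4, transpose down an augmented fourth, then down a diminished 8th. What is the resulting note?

Cb3

Down an augmented fourth from Fb4: Cbb4 (6 semitones down).
Cbb4 down a diminished octave → Cb3 (11 semitones).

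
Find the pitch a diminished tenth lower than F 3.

D sharp 2

Counting three letter names plus an octave down from F lands on D.
A diminished tenth spans 14 semitones, so from F3 the target pitch is D#2.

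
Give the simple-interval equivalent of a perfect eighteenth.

perfect 4th

Take out 2 octaves (14 from the number): 18 − 14 = 4.
That makes a perfect eighteenth a compound perfect fourth — 2 octaves plus a perfect fourth.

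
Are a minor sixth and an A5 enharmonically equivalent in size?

A minor sixth spans 8 semitones, and an augmented fifth also spans 8 semitones — they're enharmonic.

Yes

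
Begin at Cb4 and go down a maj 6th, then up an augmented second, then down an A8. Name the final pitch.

Fb2

A major sixth down from Cb4 is Ebb3.
An augmented second up from Ebb3 is F3.
F3 down an augmented octave → Fb2 (13 semitones).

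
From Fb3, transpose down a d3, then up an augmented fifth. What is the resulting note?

Fb3 down a diminished third → D3 (2 semitones).
An augmented fifth up from D3 is A#3.

A#3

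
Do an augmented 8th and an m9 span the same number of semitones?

An augmented octave spans 13 semitones, and a minor ninth also spans 13 semitones — they're enharmonic.

Yes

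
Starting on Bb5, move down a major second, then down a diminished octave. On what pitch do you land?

Bb5 down a major second → Ab5 (2 semitones).
Ab5 down a diminished octave → A4 (11 semitones).

A4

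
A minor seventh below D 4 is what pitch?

Counting seven letter names down from D lands on E.
A minor seventh is 10 semitones; 10 semitones down from D4 gives E3.

E 3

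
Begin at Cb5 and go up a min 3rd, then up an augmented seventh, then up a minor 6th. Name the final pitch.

A minor third up from Cb5 is Ebb5.
An augmented seventh up from Ebb5 is D6.
Up a minor sixth from D6: Bb6 (8 semitones up).

Bb6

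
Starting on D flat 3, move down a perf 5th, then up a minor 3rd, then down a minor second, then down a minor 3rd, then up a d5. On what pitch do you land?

C flat 3

Db3 down a perfect fifth → Gb2 (7 semitones).
A minor third up from Gb2 is Bbb2.
A minor second down from Bbb2 is Ab2.
Down a minor third from Ab2: F2 (3 semitones down).
F2 up a diminished fifth → Cb3 (6 semitones).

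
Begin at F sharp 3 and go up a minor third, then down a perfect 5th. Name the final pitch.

D 3

F#3 up a minor third → A3 (3 semitones).
A perfect fifth down from A3 is D3.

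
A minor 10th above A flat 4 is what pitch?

Three letters up from A (plus an octave) reaches C.
Moving 15 semitones up from Ab4 (the size of a minor tenth) reaches Cb6.

C flat 6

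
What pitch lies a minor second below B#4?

A##4

Two letter names down from B: A.
A minor second is 1 semitone; 1 semitone down from B#4 gives A##4.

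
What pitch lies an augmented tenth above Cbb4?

The tenth's letter: C up three letter names plus an octave → E.
Moving 17 semitones up from Cbb4 (the size of an augmented tenth) reaches Eb5.

Eb5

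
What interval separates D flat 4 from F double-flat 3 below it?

Descending from Db4 to Fbb3 is the same interval as ascending Fbb3 to Db4.
F to D spans six letter names (F-G-A-B-C-D) — that makes it a sixth of some quality.
A major sixth would be 9 semitones; Fbb3 to Db4 is 10, one semitone wider, so the interval is augmented.

augmented 6th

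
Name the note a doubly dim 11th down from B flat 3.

Four letters down from B (plus an octave) reaches F.
A doubly diminished eleventh is 15 semitones; 15 semitones down from Bb3 gives F##2.

F double-sharp 2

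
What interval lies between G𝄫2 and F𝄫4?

G to F spans seven letter names (G-A-B-C-D-E-F), plus an octave — that makes it a fourteenth of some quality.
Gbb2 to Fbb4 is 22 semitones, a half step short of the major fourteenth (23), so this is minor.
(Equivalently, a compound minor seventh: a minor seventh plus an octave.)

minor fourteenth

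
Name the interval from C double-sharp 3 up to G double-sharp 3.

C to G spans five letter names (C-D-E-F-G): a fifth.
Counting semitones, C##3→G##3 is 7, which is the perfect fifth.

perfect 5th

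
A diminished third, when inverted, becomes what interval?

augmented 6th

The rule of nine gives the new number: 9 − 3 = 6, so a third becomes a sixth.
And diminished becomes augmented under inversion, so we get an augmented sixth.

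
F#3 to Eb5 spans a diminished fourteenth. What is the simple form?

Each octave removed subtracts seven from the number: 14 − 7 = 7.
Quality carries through unchanged, so the simple form is a diminished seventh.

diminished seventh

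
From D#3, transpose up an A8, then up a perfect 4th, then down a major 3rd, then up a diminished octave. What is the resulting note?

An augmented octave up from D#3 is D##4.
Up a perfect fourth from D##4: G##4 (5 semitones up).
Down a major third from G##4: E#4 (4 semitones down).
Up a diminished octave from E#4: E5 (11 semitones up).

E5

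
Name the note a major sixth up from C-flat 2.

A-flat 2

Six letter names up from C: A.
A major sixth spans 9 semitones, so from Cb2 the target pitch is Ab2.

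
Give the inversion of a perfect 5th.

perfect 4th

Interval numbers invert to sum to nine: 5 + 4 = 9, so a fifth inverts to a fourth.
And perfect stays perfect under inversion, so we get a perfect fourth.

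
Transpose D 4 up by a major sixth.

The sixth takes the letter from D up to B.
Moving 9 semitones up from D4 (the size of a major sixth) reaches B4.

B 4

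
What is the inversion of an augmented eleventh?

d5

First reduce the compound augmented eleventh to its simple form, an augmented fourth.
Interval numbers invert to sum to nine: 4 + 5 = 9, so a fourth inverts to a fifth.
The quality also flips — augmented becomes diminished — giving a diminished fifth.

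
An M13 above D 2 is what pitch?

B 3

Six letters up from D (plus an octave) reaches B.
Moving 21 semitones up from D2 (the size of a major thirteenth) reaches B3.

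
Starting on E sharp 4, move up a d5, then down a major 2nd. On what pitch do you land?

Up a diminished fifth from E#4: B4 (6 semitones up).
A major second down from B4 is A4.

A 4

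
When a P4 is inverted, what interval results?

P5

Inverted interval numbers add to nine, so a fourth pairs with a fifth (4 + 5 = 9).
The quality also flips — perfect stays perfect — giving a perfect fifth.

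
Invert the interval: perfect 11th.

perfect 5th

First reduce the compound perfect eleventh to its simple form, a perfect fourth.
Interval numbers invert to sum to nine: 4 + 5 = 9, so a fourth inverts to a fifth.
Quality inverts too: perfect stays perfect. That makes the inversion a perfect fifth.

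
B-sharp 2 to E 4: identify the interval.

B to E spans four letter names (B-C-D-E), plus an octave — that makes it an eleventh of some quality.
B#2 to E4 spans 16 semitones — one semitone narrower than the perfect eleventh (17) — giving a diminished eleventh.
(Equivalently, a compound diminished fourth: a diminished fourth plus an octave.)

d11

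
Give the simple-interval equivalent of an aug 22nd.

augmented octave

Each octave removed subtracts seven from the number: 22 − 14 = 8.
That makes an augmented twenty-second a compound augmented octave — 2 octaves plus an augmented octave.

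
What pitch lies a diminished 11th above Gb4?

Cbb6

Four letters up from G (plus an octave) reaches C.
A diminished eleventh spans 16 semitones, so from Gb4 the target pitch is Cbb6.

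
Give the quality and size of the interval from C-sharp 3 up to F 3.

C to F spans four letter names (C-D-E-F) — that makes it a fourth of some quality.
The perfect fourth is 5 semitones; here we have 4, one semitone narrower: diminished.

diminished fourth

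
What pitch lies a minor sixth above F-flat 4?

D-double-flat 5

Counting six letter names up from F lands on D.
Moving 8 semitones up from Fb4 (the size of a minor sixth) reaches Dbb5.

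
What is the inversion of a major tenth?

m6

First reduce the compound major tenth to its simple form, a major third.
The rule of nine gives the new number: 9 − 3 = 6, so a third becomes a sixth.
The quality also flips — major becomes minor — giving a minor sixth.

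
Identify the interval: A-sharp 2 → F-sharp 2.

major 3rd

Descending from A#2 to F#2 is the same interval as ascending F#2 to A#2.
F to A spans three letter names (F-G-A): a third.
The major third spans 4 semitones, and F#2 to A#2 is exactly 4 semitones — so this is a major third.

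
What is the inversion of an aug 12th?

First reduce the compound augmented twelfth to its simple form, an augmented fifth.
The rule of nine gives the new number: 9 − 5 = 4, so a fifth becomes a fourth.
And augmented becomes diminished under inversion, so we get a diminished fourth.

diminished 4th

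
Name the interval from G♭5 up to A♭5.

G to A spans two letter names (G-A), so the interval is some kind of second.
The major second spans 2 semitones, and Gb5 to Ab5 is exactly 2 semitones — so this is a major second.

major second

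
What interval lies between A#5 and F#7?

A to F spans six letter names (A-B-C-D-E-F), plus an octave: a thirteenth.
At 20 semitones, A#5→F#7 falls one short of a major thirteenth: minor.
(Equivalently, a compound minor sixth: a minor sixth plus an octave.)

minor thirteenth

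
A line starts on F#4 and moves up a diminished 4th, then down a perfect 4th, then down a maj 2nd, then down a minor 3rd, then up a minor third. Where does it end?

A diminished fourth up from F#4 is Bb4.
Bb4 down a perfect fourth → F4 (5 semitones).
F4 down a major second → Eb4 (2 semitones).
A minor third down from Eb4 is C4.
C4 up a minor third → Eb4 (3 semitones).

Eb4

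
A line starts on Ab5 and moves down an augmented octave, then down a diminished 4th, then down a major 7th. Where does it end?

Fb3

Down an augmented octave from Ab5: Abb4 (13 semitones down).
Abb4 down a diminished fourth → Eb4 (4 semitones).
A major seventh down from Eb4 is Fb3.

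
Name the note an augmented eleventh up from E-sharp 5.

Four letters up from E (plus an octave) reaches A.
An augmented eleventh is 18 semitones; 18 semitones up from E#5 gives A##6.

A-double-sharp 6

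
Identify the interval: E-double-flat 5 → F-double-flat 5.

E to F spans two letter names (E-F): a second.
A major second would be 2 semitones, but Ebb5 to Fbb5 is 1 — one semitone narrower, making it a minor second.

minor second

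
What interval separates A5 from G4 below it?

M9

Descending from A5 to G4 is the same interval as ascending G4 to A5.
G to A spans two letter names (G-A), plus an octave, so the interval is some kind of ninth.
Counting semitones, G4→A5 is 14, which is the major ninth.
(Equivalently, a compound major second: a major second plus an octave.)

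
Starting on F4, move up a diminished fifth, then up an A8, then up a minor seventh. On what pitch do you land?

A diminished fifth up from F4 is Cb5.
An augmented octave up from Cb5 is C6.
Up a minor seventh from C6: Bb6 (10 semitones up).

Bb6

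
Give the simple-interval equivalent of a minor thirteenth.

minor 6th

Take out an octave (7 from the number): 13 − 7 = 6.
That makes a minor thirteenth a compound minor sixth — an octave plus a minor sixth.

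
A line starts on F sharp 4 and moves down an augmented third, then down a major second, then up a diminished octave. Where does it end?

C double-flat 5

F#4 down an augmented third → Db4 (5 semitones).
A major second down from Db4 is Cb4.
Up a diminished octave from Cb4: Cbb5 (11 semitones up).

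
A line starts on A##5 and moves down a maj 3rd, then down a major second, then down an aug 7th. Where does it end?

F4

A major third down from A##5 is F##5.
Down a major second from F##5: E#5 (2 semitones down).
Down an augmented seventh from E#5: F4 (12 semitones down).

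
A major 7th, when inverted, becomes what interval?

The rule of nine gives the new number: 9 − 7 = 2, so a seventh becomes a second.
And major becomes minor under inversion, so we get a minor second.

minor 2nd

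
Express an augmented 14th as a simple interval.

Take out an octave (7 from the number): 14 − 7 = 7.
Quality carries through unchanged, so the simple form is an augmented seventh.

augmented 7th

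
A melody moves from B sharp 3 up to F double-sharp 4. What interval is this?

B to F spans five letter names (B-C-D-E-F) — that makes it a fifth of some quality.
B#3 to F##4 is 7 semitones, matching the perfect fifth exactly, so the quality is perfect.

perfect 5th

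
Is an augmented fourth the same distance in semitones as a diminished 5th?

Both span 6 semitones: an augmented fourth and a diminished fifth are the same chromatic distance.

Yes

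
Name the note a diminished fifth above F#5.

Counting five letter names up from F lands on C.
A diminished fifth is 6 semitones; 6 semitones up from F#5 gives C6.

C6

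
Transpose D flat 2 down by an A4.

The fourth takes the letter from D down to A.
An augmented fourth is 6 semitones; 6 semitones down from Db2 gives Abb1.

A double-flat 1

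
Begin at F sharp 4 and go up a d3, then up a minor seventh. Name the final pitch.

G flat 5

A diminished third up from F#4 is Ab4.
Up a minor seventh from Ab4: Gb5 (10 semitones up).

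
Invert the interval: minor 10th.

major sixth

First reduce the compound minor tenth to its simple form, a minor third.
Inverted interval numbers add to nine, so a third pairs with a sixth (3 + 6 = 9).
The quality also flips — minor becomes major — giving a major sixth.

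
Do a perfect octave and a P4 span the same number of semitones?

No

A perfect octave spans 12 semitones; a perfect fourth spans 5 semitones. They differ by 7.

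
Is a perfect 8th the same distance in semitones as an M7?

No

A perfect octave is 12 semitones but a major seventh is 11 semitones — different sizes.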